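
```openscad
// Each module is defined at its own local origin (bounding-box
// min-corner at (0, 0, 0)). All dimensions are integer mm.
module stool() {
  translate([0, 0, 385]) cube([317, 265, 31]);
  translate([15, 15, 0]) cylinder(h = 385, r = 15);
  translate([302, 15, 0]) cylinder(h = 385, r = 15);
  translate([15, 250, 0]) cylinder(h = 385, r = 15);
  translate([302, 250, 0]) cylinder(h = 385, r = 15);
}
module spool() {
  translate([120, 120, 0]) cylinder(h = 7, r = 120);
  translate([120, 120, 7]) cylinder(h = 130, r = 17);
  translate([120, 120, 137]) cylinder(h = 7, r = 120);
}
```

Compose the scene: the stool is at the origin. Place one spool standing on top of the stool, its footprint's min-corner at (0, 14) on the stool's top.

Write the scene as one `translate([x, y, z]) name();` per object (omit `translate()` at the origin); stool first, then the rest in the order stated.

stool();
translate([0, 14, 416]) spool();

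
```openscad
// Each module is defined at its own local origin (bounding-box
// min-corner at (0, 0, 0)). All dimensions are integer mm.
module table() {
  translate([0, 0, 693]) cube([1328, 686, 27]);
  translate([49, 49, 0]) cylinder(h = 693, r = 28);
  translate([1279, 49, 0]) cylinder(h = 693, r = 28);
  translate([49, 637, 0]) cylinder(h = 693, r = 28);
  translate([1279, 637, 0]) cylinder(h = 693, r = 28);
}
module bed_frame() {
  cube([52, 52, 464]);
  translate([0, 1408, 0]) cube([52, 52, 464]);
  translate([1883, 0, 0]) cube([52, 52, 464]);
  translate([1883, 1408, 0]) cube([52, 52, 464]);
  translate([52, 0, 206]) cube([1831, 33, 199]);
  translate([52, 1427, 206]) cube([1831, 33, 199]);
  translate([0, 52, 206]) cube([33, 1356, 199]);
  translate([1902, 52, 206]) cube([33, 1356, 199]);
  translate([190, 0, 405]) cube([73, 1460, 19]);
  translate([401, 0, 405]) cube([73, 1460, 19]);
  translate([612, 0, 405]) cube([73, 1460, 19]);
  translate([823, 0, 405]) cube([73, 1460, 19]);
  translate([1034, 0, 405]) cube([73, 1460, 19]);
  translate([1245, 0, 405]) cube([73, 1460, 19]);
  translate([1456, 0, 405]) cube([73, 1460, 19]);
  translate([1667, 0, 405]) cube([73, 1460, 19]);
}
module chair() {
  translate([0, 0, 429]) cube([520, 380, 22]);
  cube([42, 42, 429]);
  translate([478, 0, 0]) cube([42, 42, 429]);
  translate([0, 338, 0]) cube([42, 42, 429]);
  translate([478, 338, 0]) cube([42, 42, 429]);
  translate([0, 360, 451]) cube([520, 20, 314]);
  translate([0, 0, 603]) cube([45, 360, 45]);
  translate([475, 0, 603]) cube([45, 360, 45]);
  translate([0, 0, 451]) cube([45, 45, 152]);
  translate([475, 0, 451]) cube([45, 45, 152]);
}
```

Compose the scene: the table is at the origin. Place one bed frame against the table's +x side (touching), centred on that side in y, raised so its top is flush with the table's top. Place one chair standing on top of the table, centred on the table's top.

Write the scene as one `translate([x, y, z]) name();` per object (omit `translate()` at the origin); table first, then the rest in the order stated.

table();
translate([1328, -387, 256]) bed_frame();
translate([404, 153, 720]) chair();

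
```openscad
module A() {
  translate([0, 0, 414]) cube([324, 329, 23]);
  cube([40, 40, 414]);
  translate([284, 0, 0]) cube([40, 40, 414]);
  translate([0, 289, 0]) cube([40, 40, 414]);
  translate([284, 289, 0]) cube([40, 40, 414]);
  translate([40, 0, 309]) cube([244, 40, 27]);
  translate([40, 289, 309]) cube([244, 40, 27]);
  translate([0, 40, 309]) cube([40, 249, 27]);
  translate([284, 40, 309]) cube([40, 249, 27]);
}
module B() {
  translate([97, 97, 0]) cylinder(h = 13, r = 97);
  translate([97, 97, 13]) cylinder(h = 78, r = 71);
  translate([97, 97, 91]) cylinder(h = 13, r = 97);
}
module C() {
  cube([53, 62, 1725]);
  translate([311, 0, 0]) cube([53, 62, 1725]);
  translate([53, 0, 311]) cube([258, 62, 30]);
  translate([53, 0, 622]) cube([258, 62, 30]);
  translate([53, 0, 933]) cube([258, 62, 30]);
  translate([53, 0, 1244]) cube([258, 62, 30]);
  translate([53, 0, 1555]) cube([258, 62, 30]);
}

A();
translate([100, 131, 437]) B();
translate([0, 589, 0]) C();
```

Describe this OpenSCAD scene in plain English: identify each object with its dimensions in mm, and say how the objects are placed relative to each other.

A is a simple wooden stool: a rectangular seat 324 mm (x) by 329 mm (y), 23 mm thick, top face at z = 437 mm, on four square legs, each 40×40 mm in cross-section. The legs rest on z = 0, each flush with a corner of the seat. Four stretchers, 40 mm wide and 27 mm tall, connect adjacent legs with their undersides at z = 309 mm, each running between the inner faces of the legs it joins and aligned with the legs' outer faces on the other axis.

B is a spool: two coaxial disc flanges of radius 97 mm and thickness 13 mm, joined by a core cylinder of radius 71 mm and height 78 mm. The lower flange rests on z = 0 and the three cylinders share a vertical axis.

C is a straight ladder. Two 53×62 mm vertical rails, 1725 mm tall, stand 364 mm apart (outside-to-outside) with their front faces coplanar on the −y side. 5 rungs, each 62 mm deep and 30 mm tall, span between the inner faces of the rails, front faces flush with the rails. The lowest rung's underside is at z = 311 mm and rungs are spaced 311 mm apart (underside to underside).

The spool is on top of the stool. The ladder is on the floor beside the stool on its +y side.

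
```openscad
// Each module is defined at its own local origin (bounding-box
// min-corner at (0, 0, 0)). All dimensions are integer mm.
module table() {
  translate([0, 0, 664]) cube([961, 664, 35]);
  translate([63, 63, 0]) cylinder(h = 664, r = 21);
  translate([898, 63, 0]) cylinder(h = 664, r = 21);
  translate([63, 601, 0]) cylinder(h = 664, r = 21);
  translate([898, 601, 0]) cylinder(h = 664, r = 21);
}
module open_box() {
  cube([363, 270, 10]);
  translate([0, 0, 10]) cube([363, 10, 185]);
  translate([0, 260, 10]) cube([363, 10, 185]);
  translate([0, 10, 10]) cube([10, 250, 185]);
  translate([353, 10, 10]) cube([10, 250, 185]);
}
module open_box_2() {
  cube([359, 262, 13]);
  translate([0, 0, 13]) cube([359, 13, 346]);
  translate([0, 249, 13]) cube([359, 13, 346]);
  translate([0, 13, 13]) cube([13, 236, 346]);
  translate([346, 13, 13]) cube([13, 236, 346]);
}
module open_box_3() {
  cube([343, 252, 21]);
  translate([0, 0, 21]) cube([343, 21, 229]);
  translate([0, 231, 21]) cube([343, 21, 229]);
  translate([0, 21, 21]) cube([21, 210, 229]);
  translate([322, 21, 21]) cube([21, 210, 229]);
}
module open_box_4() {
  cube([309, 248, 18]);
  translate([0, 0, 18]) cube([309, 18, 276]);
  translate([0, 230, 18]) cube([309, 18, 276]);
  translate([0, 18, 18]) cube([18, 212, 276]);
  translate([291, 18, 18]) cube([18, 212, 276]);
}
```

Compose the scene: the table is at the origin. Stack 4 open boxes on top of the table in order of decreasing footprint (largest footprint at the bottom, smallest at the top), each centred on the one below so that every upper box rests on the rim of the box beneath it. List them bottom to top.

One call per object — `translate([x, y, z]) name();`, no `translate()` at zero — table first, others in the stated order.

table();
translate([299, 197, 699]) open_box();
translate([301, 201, 894]) open_box_2();
translate([309, 206, 1253]) open_box_3();
translate([326, 208, 1503]) open_box_4();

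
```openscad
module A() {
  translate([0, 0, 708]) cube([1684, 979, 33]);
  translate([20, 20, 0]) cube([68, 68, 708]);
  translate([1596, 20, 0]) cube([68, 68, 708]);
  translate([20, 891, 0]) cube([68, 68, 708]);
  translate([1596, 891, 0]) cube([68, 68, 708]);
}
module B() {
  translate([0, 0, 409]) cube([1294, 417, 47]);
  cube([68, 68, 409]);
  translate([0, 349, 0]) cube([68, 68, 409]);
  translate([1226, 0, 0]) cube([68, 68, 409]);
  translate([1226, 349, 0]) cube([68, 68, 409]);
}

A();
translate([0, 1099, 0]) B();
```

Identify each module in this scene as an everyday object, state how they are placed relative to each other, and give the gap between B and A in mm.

A is a table. B is a bench. The bench is on the floor beside the table on its +y side. The gap between the bench and the table is 120 mm.

The bench's nearest face is 120 mm from the table's +y face.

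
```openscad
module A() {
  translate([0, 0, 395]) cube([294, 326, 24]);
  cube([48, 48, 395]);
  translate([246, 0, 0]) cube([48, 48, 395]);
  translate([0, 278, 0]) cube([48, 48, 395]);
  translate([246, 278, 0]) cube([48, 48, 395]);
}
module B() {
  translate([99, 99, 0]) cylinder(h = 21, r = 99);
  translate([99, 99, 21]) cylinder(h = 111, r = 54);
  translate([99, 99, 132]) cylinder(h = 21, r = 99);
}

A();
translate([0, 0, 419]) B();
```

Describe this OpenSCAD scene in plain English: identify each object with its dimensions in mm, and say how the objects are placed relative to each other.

A is a simple wooden stool: a rectangular seat 294 mm (x) by 326 mm (y), 24 mm thick, top face at z = 419 mm, on four square legs, each 48×48 mm in cross-section. The legs rest on z = 0, each flush with a corner of the seat.

B is a spool: two coaxial disc flanges of radius 99 mm and thickness 21 mm, joined by a core cylinder of radius 54 mm and height 111 mm. The lower flange rests on z = 0 and the three cylinders share a vertical axis.

The spool is on top of the stool.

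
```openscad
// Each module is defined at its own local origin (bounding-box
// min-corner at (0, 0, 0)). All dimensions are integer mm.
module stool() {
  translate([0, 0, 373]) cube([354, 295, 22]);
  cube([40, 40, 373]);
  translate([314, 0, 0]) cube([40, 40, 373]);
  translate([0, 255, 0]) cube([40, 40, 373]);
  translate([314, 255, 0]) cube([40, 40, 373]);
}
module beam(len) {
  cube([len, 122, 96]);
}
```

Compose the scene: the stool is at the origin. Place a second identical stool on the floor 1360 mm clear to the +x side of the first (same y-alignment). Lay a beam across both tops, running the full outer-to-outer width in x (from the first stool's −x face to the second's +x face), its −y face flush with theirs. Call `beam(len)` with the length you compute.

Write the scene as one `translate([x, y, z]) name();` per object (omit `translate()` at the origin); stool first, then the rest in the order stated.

stool();
translate([1714, 0, 0]) stool();
translate([0, 0, 395]) beam(2068);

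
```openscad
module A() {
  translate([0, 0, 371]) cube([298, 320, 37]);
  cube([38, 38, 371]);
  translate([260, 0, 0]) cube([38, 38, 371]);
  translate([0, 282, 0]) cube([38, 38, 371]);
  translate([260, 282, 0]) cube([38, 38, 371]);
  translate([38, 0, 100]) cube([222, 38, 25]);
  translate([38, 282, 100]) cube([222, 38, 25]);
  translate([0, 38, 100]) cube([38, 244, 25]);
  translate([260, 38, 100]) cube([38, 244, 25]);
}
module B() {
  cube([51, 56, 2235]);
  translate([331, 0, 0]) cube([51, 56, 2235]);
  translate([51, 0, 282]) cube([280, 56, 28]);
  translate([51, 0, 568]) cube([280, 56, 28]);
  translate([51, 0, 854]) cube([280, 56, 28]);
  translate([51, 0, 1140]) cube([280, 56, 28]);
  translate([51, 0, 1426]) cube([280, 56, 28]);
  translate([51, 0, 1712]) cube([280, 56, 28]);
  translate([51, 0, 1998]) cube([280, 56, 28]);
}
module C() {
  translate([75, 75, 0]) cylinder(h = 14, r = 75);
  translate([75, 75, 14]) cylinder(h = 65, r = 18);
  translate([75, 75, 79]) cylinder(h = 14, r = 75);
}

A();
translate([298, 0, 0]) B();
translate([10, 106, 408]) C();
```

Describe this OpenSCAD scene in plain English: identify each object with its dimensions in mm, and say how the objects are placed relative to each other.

A is a four-legged stool. The seat is a 298×320×37 mm slab whose top surface is at z = 408 mm; four square legs, each 38×38 mm in cross-section, run from the floor (z = 0) to the underside of the seat, each flush with a corner of the seat. Four stretchers, 38 mm wide and 25 mm tall, connect adjacent legs with their undersides at z = 100 mm, each running between the inner faces of the legs it joins and aligned with the legs' outer faces on the other axis.

B is a wooden ladder with two side rails of 51×56 mm section and 2235 mm height, set 382 mm apart overall. Between them run 7 rectangular rungs (56 mm deep, 28 mm thick), front faces flush with the rails' −y face. The bottom of the first rung is 282 mm above the floor and each subsequent rung is 286 mm higher than the one below.

C is a spool: two coaxial disc flanges of radius 75 mm and thickness 14 mm, joined by a core cylinder of radius 18 mm and height 65 mm. The lower flange rests on z = 0 and the three cylinders share a vertical axis.

The ladder is against the stool's +x side, with their −y faces flush. The spool is on top of the stool.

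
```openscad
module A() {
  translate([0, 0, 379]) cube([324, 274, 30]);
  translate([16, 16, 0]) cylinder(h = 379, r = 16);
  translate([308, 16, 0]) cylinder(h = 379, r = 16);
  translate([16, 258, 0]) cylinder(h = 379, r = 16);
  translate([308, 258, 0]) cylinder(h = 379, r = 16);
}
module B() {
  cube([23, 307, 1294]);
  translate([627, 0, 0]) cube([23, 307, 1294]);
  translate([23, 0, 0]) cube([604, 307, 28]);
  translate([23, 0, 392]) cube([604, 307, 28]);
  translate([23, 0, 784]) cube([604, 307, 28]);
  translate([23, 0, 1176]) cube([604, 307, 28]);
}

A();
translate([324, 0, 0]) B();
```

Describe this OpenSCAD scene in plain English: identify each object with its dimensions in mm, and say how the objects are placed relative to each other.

A is a four-legged stool. The seat is a 324×274×30 mm slab whose top surface is at z = 409 mm; four round legs, each 32 mm in diameter, run from the floor (z = 0) to the underside of the seat, each leg's axis is inset half a diameter from the nearest pair of seat edges (so the leg's bounding box is flush with the corner).

B is a bookshelf 650 mm wide overall, 307 mm deep and 1294 mm tall. The two sides are 23 mm thick vertical panels. 4 horizontal shelves of 28 mm thickness span between the inner faces of the sides; the lowest shelf sits on the floor and shelves are stacked with a clear vertical gap of 364 mm between each pair.

The bookshelf is against the stool's +x side, with their −y faces flush.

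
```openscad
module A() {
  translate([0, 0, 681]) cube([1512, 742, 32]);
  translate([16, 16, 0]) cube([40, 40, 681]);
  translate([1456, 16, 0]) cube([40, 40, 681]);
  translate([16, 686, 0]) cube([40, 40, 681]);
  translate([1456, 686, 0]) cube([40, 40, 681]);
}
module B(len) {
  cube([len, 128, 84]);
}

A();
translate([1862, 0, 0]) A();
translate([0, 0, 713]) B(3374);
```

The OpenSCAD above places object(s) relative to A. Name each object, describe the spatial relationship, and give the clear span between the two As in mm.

Second table starts at x = 1862; first ends at x = 1512; clear span = 1862 − 1512 = 350 mm.

A is a table. B is a beam. A beam spans the tops of two tables. The clear span between the two tables is 350 mm.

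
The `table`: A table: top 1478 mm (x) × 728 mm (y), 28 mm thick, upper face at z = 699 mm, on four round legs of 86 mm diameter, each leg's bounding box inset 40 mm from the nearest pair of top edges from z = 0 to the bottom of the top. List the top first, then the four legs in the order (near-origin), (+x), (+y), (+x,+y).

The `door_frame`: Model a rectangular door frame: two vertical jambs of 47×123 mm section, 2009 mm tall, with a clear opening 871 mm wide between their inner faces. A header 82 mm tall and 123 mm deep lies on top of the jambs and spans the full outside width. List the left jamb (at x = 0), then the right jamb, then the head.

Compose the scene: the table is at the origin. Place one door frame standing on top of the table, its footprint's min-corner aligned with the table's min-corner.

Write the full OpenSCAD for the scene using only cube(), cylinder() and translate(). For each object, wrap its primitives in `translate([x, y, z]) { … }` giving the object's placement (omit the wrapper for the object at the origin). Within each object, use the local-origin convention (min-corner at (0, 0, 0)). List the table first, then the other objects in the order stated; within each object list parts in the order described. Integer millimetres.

translate([0, 0, 671]) cube([1478, 728, 28]);
translate([83, 83, 0]) cylinder(h = 671, r = 43);
translate([1395, 83, 0]) cylinder(h = 671, r = 43);
translate([83, 645, 0]) cylinder(h = 671, r = 43);
translate([1395, 645, 0]) cylinder(h = 671, r = 43);
translate([0, 0, 699]) {
  cube([47, 123, 2009]);
  translate([918, 0, 0]) cube([47, 123, 2009]);
  translate([0, 0, 2009]) cube([965, 123, 82]);
}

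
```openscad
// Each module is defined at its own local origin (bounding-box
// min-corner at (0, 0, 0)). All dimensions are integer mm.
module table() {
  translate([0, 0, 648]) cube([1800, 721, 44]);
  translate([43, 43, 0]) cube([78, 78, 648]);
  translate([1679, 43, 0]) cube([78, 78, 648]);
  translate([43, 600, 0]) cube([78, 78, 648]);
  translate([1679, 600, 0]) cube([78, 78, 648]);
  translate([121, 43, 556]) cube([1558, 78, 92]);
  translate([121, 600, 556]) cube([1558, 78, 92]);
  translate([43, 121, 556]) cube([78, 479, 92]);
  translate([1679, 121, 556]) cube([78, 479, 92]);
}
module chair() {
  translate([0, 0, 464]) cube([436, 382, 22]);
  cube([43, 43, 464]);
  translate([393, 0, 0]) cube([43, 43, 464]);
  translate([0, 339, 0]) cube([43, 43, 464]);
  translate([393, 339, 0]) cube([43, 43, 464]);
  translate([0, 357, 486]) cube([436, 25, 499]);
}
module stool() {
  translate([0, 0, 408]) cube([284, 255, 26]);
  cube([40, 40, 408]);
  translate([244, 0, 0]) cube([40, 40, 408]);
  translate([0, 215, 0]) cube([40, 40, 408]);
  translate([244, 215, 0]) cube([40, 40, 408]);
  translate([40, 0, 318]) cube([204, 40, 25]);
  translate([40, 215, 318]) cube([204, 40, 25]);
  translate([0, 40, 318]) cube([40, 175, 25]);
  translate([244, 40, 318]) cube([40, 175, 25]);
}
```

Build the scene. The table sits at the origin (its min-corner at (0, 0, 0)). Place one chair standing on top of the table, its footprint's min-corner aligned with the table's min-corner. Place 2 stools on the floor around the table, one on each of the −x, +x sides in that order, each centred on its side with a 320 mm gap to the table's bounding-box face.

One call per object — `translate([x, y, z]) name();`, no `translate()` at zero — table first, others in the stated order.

table();
translate([0, 0, 692]) chair();
translate([-604, 233, 0]) stool();
translate([2120, 233, 0]) stool();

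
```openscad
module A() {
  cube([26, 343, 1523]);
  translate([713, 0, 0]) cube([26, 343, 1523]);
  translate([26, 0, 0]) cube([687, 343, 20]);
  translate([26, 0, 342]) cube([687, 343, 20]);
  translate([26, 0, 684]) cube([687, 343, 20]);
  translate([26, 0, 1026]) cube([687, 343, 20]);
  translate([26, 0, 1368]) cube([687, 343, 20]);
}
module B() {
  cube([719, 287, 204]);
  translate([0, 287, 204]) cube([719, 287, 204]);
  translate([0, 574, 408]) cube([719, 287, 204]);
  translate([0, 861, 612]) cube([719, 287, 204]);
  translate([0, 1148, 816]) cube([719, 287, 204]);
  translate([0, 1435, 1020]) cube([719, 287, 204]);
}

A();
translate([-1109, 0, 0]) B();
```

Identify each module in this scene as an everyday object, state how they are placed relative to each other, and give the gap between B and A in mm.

The staircase's nearest face is 390 mm from the bookshelf's −x face.

A is a bookshelf. B is a staircase. The staircase is on the floor beside the bookshelf on its −x side. The gap between the staircase and the bookshelf is 390 mm.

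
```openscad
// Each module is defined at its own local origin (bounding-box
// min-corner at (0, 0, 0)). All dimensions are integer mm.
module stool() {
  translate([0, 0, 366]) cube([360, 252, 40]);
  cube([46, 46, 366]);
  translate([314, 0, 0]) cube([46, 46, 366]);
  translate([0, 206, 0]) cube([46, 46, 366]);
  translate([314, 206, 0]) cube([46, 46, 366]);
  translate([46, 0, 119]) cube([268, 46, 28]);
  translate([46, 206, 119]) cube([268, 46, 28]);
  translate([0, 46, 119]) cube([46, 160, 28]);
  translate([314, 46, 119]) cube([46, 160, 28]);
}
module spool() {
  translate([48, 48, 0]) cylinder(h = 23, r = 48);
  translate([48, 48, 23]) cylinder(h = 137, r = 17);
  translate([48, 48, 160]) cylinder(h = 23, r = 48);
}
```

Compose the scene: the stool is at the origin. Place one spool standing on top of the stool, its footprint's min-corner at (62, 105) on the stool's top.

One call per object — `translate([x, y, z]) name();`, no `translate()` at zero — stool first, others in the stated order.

stool();
translate([62, 105, 406]) spool();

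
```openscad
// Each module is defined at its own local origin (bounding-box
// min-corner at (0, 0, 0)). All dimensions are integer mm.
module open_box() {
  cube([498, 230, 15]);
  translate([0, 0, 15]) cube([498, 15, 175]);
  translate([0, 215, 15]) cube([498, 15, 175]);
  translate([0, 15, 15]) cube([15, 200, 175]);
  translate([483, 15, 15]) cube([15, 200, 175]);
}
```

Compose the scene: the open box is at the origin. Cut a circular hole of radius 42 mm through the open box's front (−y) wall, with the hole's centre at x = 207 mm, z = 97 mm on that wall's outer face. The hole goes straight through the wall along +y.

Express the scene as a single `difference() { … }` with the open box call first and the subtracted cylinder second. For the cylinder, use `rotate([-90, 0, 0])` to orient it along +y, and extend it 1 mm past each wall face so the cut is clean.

difference() {
  open_box();
  translate([207, -1, 97]) rotate([-90, 0, 0]) cylinder(h = 17, r = 42);
}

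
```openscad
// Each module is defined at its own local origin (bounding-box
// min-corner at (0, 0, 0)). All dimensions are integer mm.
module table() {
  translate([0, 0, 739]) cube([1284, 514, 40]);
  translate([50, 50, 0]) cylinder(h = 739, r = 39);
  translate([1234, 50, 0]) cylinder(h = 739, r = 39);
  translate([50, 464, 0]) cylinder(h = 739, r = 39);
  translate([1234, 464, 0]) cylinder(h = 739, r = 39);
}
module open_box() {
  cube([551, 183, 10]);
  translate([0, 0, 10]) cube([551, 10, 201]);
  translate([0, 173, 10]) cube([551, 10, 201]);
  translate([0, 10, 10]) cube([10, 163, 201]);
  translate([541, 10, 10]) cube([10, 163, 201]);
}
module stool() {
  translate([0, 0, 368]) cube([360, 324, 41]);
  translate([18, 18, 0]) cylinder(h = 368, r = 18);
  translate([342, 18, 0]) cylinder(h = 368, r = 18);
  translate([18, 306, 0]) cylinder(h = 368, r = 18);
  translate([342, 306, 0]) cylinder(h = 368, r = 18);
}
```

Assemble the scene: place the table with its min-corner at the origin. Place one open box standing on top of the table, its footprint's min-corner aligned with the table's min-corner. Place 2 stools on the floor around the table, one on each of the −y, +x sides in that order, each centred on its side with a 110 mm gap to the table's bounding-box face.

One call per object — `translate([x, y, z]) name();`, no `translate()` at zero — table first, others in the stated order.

table();
translate([0, 0, 779]) open_box();
translate([462, -434, 0]) stool();
translate([1394, 95, 0]) stool();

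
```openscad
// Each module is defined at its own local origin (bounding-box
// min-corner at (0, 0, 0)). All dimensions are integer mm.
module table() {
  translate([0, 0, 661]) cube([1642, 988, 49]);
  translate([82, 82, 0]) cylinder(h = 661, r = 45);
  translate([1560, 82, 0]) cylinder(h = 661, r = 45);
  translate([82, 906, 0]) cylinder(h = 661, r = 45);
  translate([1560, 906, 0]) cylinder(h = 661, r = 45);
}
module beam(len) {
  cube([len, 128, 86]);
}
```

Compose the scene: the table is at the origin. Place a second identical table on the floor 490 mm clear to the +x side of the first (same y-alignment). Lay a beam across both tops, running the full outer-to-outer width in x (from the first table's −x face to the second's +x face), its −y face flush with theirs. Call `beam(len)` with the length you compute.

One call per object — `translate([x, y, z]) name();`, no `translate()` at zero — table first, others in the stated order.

table();
translate([2132, 0, 0]) table();
translate([0, 0, 710]) beam(3774);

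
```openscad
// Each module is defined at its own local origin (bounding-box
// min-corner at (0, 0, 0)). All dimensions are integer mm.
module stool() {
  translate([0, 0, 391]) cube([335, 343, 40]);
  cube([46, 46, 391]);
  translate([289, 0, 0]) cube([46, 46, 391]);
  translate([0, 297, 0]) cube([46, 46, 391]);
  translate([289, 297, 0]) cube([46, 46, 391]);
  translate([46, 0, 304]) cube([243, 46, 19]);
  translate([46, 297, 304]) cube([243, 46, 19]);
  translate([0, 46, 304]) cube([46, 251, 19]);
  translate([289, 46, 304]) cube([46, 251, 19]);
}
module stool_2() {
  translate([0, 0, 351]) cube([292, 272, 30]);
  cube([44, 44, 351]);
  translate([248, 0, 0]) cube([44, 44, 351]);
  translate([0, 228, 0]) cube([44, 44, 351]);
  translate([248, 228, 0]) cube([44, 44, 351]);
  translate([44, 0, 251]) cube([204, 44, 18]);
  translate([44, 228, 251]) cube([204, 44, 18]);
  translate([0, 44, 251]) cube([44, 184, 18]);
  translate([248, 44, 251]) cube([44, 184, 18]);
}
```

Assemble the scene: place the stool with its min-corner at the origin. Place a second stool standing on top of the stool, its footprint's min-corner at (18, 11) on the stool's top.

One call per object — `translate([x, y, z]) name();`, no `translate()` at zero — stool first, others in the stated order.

stool();
translate([18, 11, 431]) stool_2();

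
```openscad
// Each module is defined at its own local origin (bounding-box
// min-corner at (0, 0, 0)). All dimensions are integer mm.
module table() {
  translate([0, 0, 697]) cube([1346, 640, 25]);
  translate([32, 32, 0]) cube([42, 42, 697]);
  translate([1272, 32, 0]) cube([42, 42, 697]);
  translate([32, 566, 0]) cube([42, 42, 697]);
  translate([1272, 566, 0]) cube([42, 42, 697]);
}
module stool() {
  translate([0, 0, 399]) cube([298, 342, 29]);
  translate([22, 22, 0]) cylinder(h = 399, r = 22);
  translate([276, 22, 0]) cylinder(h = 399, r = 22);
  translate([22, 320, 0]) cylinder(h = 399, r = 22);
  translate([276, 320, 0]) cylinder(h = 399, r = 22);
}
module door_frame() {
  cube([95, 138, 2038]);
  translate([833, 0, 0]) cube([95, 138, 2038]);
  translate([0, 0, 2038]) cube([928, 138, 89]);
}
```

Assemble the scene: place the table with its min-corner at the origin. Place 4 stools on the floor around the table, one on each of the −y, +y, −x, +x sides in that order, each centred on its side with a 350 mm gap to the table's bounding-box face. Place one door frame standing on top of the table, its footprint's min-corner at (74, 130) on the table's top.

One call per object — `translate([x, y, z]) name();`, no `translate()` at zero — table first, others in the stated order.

table();
translate([524, -692, 0]) stool();
translate([524, 990, 0]) stool();
translate([-648, 149, 0]) stool();
translate([1696, 149, 0]) stool();
translate([74, 130, 722]) door_frame();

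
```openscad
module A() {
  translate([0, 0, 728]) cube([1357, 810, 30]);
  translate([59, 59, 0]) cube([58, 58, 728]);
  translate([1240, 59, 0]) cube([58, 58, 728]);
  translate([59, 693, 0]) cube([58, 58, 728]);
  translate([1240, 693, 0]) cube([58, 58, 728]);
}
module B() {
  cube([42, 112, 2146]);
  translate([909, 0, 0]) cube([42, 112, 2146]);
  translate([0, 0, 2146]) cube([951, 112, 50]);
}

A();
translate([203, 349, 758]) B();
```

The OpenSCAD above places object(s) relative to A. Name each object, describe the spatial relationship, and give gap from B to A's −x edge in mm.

A is a table. B is a door frame. The door frame is on top of the table, centred. The gap from the door frame to the table's −x edge is 203 mm.

The door frame's min-x is at 203; the table's min-x is 0; gap = 203 mm.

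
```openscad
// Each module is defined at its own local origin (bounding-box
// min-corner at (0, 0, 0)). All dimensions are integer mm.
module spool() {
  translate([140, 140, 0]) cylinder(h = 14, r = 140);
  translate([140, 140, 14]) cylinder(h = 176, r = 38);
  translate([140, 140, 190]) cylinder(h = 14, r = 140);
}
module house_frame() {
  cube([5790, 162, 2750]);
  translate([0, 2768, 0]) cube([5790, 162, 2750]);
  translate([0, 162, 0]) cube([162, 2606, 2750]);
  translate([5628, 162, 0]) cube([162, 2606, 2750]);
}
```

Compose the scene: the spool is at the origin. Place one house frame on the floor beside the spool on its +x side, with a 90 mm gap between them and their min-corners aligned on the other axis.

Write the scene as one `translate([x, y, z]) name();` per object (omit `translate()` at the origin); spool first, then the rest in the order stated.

spool();
translate([370, 0, 0]) house_frame();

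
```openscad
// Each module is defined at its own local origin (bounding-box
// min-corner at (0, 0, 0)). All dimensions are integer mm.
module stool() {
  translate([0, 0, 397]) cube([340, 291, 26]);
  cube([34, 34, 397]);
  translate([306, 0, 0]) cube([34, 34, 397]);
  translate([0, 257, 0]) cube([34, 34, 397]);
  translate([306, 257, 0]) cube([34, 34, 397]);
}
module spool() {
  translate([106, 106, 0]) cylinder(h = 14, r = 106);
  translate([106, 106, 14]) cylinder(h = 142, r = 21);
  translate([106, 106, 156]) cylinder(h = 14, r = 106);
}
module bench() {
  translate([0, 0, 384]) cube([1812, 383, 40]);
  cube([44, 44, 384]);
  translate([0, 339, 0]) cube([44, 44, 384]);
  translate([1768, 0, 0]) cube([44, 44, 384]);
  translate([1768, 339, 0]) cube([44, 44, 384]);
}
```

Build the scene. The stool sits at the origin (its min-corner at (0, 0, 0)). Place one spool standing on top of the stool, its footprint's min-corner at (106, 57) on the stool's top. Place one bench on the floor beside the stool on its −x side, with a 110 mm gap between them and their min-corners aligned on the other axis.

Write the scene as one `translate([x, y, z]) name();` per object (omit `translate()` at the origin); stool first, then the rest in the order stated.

stool();
translate([106, 57, 423]) spool();
translate([-1922, 0, 0]) bench();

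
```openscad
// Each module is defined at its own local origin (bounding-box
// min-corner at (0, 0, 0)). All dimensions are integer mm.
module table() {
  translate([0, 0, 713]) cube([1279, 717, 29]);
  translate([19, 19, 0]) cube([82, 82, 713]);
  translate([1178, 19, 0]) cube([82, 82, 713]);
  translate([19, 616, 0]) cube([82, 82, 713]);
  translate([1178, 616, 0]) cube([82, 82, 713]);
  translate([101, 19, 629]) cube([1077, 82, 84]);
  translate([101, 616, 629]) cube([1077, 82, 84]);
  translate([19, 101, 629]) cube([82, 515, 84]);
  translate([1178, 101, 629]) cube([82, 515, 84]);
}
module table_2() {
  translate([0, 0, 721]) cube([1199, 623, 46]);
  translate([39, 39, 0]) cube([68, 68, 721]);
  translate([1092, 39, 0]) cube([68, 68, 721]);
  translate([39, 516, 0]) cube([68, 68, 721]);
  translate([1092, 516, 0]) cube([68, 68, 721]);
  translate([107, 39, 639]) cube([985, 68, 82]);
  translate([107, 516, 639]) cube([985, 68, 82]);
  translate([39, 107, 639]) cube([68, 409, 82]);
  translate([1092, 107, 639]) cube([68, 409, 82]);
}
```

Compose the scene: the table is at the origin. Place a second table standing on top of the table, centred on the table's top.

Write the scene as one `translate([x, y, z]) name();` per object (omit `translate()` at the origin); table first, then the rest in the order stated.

table();
translate([40, 47, 742]) table_2();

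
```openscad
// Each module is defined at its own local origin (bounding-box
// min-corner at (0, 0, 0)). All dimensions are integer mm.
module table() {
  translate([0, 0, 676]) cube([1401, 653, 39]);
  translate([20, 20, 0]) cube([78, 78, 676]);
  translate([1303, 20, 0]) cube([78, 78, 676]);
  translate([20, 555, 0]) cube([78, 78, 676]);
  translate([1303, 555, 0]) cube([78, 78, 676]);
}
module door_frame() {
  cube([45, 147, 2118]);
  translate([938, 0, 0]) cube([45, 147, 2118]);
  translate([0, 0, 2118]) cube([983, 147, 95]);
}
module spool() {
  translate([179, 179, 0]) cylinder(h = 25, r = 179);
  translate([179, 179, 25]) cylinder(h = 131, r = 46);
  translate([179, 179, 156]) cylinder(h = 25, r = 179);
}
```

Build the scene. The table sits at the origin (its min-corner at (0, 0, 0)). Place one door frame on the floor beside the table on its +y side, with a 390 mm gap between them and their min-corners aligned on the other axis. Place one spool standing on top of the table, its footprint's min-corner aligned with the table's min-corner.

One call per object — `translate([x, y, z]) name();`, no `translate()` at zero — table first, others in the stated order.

table();
translate([0, 1043, 0]) door_frame();
translate([0, 0, 715]) spool();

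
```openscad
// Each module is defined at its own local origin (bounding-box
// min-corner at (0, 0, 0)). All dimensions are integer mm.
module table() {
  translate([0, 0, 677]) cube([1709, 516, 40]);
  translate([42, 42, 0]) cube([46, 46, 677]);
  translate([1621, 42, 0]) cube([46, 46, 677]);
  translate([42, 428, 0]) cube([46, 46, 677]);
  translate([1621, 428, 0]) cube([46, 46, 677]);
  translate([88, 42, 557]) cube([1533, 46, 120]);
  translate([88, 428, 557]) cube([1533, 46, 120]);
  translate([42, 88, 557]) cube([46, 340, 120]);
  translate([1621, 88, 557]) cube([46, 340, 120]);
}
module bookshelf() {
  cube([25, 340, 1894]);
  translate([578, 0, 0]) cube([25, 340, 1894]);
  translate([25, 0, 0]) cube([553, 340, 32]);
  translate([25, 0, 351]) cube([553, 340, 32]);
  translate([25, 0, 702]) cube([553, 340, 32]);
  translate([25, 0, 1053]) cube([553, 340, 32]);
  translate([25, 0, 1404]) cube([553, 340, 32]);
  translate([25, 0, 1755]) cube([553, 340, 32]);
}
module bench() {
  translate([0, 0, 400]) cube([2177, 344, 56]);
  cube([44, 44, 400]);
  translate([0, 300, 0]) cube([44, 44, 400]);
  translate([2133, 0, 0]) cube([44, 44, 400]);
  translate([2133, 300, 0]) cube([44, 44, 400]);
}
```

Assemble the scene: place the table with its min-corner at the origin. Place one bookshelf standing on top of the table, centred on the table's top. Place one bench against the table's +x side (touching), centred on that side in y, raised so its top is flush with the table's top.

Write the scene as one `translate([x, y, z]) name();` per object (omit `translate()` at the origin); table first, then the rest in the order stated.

table();
translate([553, 88, 717]) bookshelf();
translate([1709, 86, 261]) bench();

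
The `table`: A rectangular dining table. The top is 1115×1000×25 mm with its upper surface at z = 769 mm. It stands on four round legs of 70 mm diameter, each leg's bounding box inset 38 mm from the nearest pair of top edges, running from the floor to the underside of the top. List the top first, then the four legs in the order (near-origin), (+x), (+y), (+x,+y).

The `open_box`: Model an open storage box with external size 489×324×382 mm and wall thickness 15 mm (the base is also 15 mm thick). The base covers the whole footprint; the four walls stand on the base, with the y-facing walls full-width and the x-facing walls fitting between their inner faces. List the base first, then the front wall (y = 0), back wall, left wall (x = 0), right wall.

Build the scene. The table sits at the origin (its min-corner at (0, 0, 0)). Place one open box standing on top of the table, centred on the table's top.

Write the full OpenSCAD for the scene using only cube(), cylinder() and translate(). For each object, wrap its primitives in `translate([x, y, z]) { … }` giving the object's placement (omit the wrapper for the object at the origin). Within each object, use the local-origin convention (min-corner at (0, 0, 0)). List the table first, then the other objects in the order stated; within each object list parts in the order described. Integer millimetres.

translate([0, 0, 744]) cube([1115, 1000, 25]);
translate([73, 73, 0]) cylinder(h = 744, r = 35);
translate([1042, 73, 0]) cylinder(h = 744, r = 35);
translate([73, 927, 0]) cylinder(h = 744, r = 35);
translate([1042, 927, 0]) cylinder(h = 744, r = 35);
translate([313, 338, 769]) {
  cube([489, 324, 15]);
  translate([0, 0, 15]) cube([489, 15, 367]);
  translate([0, 309, 15]) cube([489, 15, 367]);
  translate([0, 15, 15]) cube([15, 294, 367]);
  translate([474, 15, 15]) cube([15, 294, 367]);
}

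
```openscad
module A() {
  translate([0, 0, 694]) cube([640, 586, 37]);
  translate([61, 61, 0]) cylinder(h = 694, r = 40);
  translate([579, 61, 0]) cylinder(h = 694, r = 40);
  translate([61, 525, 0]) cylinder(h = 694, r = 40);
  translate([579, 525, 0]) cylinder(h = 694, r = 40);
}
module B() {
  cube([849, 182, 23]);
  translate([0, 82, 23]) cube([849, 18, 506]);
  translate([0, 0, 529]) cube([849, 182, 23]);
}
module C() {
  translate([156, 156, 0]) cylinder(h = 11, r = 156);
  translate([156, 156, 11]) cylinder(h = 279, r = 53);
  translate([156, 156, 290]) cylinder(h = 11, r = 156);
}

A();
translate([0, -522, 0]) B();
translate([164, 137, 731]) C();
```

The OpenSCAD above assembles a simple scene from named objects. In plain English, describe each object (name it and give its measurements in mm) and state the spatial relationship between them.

A is a table: top 640 mm (x) × 586 mm (y), 37 mm thick, upper face at z = 731 mm, on four round legs of 80 mm diameter, each leg's bounding box inset 21 mm from the nearest pair of top edges, running from z = 0 to the bottom of the top.

B is an I-beam lying along x, 849 mm long. Overall section height 552 mm. Two flanges 182 mm wide (y) and 23 mm thick, one on the floor and one at the top; a web 18 mm thick runs between them, centred on the flange width.

C is a spool: two coaxial disc flanges of radius 156 mm and thickness 11 mm, joined by a core cylinder of radius 53 mm and height 279 mm. The lower flange rests on z = 0 and the three cylinders share a vertical axis.

The I-beam is on the floor beside the table on its −y side. The spool is on top of the table, centred.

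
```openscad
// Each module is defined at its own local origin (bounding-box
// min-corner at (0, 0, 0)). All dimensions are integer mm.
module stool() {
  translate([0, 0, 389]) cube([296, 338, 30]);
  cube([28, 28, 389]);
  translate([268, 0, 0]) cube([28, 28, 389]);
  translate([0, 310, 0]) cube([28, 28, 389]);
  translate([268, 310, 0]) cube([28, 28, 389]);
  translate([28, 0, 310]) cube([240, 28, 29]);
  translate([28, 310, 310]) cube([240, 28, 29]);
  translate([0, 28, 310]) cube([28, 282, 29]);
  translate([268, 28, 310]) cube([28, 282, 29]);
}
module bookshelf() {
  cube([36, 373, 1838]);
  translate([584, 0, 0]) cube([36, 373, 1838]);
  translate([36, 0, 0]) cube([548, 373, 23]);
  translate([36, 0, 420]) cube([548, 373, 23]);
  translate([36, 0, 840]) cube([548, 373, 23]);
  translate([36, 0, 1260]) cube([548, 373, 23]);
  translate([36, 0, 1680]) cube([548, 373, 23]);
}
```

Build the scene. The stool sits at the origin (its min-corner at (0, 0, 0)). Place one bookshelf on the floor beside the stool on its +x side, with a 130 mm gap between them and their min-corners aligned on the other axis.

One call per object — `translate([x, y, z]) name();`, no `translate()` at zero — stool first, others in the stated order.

stool();
translate([426, 0, 0]) bookshelf();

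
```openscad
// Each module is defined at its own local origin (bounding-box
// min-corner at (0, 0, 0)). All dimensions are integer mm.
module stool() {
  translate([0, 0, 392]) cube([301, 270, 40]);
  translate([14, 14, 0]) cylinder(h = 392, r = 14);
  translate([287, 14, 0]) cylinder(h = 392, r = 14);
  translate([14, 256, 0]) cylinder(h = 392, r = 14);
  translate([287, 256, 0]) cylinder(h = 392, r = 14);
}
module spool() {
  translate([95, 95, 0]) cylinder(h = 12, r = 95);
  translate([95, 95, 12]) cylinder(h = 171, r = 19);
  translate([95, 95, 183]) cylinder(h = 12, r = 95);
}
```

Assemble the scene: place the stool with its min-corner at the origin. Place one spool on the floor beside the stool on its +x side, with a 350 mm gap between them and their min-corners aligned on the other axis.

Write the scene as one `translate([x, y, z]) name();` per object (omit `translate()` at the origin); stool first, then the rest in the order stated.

stool();
translate([651, 0, 0]) spool();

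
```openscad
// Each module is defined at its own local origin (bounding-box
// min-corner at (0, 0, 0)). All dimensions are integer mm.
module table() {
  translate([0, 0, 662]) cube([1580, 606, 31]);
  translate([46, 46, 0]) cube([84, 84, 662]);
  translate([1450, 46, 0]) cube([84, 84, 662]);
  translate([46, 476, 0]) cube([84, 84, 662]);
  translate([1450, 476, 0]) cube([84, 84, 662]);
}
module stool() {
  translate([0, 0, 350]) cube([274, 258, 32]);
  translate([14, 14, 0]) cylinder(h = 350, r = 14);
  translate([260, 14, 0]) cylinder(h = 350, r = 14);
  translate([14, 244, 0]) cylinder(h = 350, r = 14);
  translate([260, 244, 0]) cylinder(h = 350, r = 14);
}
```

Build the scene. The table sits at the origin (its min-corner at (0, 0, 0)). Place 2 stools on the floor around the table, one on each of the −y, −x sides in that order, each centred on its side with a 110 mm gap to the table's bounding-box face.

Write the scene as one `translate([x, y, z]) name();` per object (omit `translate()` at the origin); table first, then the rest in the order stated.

table();
translate([653, -368, 0]) stool();
translate([-384, 174, 0]) stool();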